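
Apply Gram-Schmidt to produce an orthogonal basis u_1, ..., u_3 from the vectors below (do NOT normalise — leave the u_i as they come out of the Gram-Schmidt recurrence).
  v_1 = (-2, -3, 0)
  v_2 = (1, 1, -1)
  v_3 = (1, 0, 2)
Orthogonal basis:
  u_1 = (-2, -3, 0)
  u_2 = (3/13, -2/13, -1)
  u_3 = (15/14, -5/7, 5/14)

Apply the Gram-Schmidt recurrence
  u_1 = v_1
  u_i = v_i − Σ_{j<i} ((v_i · u_j) / (u_j · u_j)) · u_j.

Step by step this gives:
  u_1 = (-2, -3, 0)
  u_2 = (3/13, -2/13, -1)
  u_3 = (15/14, -5/7, 5/14)

Orthogonality check:
  u_2 · u_1 = 0 (should be 0)
  u_3 · u_1 = 0 (should be 0)
  u_3 · u_2 = 0 (should be 0)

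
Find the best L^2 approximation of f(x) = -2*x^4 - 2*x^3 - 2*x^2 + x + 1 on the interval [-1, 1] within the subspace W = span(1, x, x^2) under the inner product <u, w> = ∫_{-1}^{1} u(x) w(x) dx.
g(x) = -26*x^2/7 - x/5 + 41/35

The best approximation g ∈ W is the orthogonal projection of f onto W. Writing g = a_0 + a_1 x + a_2 x^2, the coefficients solve the normal equations G · a = b where
  G_{ij} = <φ_i, φ_j> and b_i = <f, φ_i>, with φ_0 = 1, φ_1 = x, φ_2 = x^2.
G =
  [2, 0, 2/3]
  [0, 2/3, 0]
  [2/3, 0, 2/5],
b = (-2/15, -2/15, -74/105).
Solving gives a_0 = 41/35, a_1 = -1/5, a_2 = -26/7, so
  g(x) = -26*x^2/7 - x/5 + 41/35.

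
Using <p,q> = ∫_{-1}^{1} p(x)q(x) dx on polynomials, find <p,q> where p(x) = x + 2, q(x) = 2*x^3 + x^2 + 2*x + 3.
<p,q> = 232/15

Expand the product: p(x)·q(x) = 2*x^4 + 5*x^3 + 4*x^2 + 7*x + 6.
∫_{-1}^{1} of each monomial x^k gives [2/(k+1) if k even, 0 if k odd]. Integrating term-by-term (or equivalently evaluating the antiderivative F(x) = 2*x^5/5 + 5*x^4/4 + 4*x^3/3 + 7*x^2/2 + 6*x at the endpoints):
  F(1) − F(−1) = 749/60 − (-179/60) = 232/15.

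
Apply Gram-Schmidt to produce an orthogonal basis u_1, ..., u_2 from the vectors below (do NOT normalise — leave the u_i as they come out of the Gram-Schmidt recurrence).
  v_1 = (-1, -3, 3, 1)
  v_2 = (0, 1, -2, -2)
Orthogonal basis:
  u_1 = (-1, -3, 3, 1)
  u_2 = (-11/20, -13/20, -7/20, -29/20)

Apply the Gram-Schmidt recurrence
  u_1 = v_1
  u_i = v_i − Σ_{j<i} ((v_i · u_j) / (u_j · u_j)) · u_j.

Step by step this gives:
  u_1 = (-1, -3, 3, 1)
  u_2 = (-11/20, -13/20, -7/20, -29/20)

Orthogonality check:
  u_2 · u_1 = 0 (should be 0)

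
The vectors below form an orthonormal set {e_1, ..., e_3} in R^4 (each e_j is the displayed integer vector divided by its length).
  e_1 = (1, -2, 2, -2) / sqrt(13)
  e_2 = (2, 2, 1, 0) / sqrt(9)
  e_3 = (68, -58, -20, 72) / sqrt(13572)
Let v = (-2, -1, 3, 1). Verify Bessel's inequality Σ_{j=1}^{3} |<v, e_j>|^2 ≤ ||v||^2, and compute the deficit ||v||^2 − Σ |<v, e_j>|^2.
Σ |<v, e_j>|^2 = 74/29; ||v||^2 = 15; deficit = 361/29

Write each e_j = u_j / sqrt(<u_j, u_j>) where u_j is the displayed integer vector. Then <v, e_j> = <v, u_j> / sqrt(<u_j, u_j>), so |<v, e_j>|^2 = <v, u_j>^2 / <u_j, u_j>.
Coefficients: <v, e_1> = 4/sqrt(13), <v, e_2> = -3/sqrt(9), <v, e_3> = -66/sqrt(13572).
Square and sum: Σ |<v, e_j>|^2 = 74/29.
Compute ||v||^2 = v·v = 15.
Deficit = 15 − 74/29 = 361/29 ≥ 0, confirming Bessel's inequality. (The deficit equals ||v − Σ <v,e_j> e_j||^2, the squared distance from v to span{e_j}.)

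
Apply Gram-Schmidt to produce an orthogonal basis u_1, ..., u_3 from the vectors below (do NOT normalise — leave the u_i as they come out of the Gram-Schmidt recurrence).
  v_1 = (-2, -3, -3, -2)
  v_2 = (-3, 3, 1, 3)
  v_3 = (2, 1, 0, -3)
Orthogonal basis:
  u_1 = (-2, -3, -3, -2)
  u_2 = (-51/13, 21/13, -5/13, 27/13)
  u_3 = (-37/146, 130/73, -24/73, -281/146)

Apply the Gram-Schmidt recurrence
  u_1 = v_1
  u_i = v_i − Σ_{j<i} ((v_i · u_j) / (u_j · u_j)) · u_j.

Step by step this gives:
  u_1 = (-2, -3, -3, -2)
  u_2 = (-51/13, 21/13, -5/13, 27/13)
  u_3 = (-37/146, 130/73, -24/73, -281/146)

Orthogonality check:
  u_2 · u_1 = 0 (should be 0)
  u_3 · u_1 = 0 (should be 0)
  u_3 · u_2 = 0 (should be 0)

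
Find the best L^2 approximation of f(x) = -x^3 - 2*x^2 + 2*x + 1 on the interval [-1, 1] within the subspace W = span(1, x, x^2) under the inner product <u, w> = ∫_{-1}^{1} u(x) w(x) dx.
g(x) = -2*x^2 + 7*x/5 + 1

The best approximation g ∈ W is the orthogonal projection of f onto W. Writing g = a_0 + a_1 x + a_2 x^2, the coefficients solve the normal equations G · a = b where
  G_{ij} = <φ_i, φ_j> and b_i = <f, φ_i>, with φ_0 = 1, φ_1 = x, φ_2 = x^2.
G =
  [2, 0, 2/3]
  [0, 2/3, 0]
  [2/3, 0, 2/5],
b = (2/3, 14/15, -2/15).
Solving gives a_0 = 1, a_1 = 7/5, a_2 = -2, so
  g(x) = -2*x^2 + 7*x/5 + 1.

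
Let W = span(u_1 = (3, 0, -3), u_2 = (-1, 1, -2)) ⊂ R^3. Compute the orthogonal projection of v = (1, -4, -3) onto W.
proj_W(v) = (25/11, -2/11, -19/11)

Set up U = [u_1 | ... | u_2] ∈ R^(3×2). The projector onto W = col(U) is P = U (U^T U)^(-1) U^T.
Compute U^T U =
  [18, 3]
  [3, 6],
and U^T v = (12, 1).
Solve U^T U · c = U^T v for the coefficients: c = (23/33, -2/11). The projection is proj_W(v) = U c.
Check: (v - proj_W(v)) · u_1 = 0  (should be 0).
Check: (v - proj_W(v)) · u_2 = 0  (should be 0).
Result: proj_W(v) = (25/11, -2/11, -19/11).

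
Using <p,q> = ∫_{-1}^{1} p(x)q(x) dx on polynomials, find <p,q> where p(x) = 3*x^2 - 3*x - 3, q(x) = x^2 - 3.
<p,q> = 56/5

Expand the product: p(x)·q(x) = 3*x^4 - 3*x^3 - 12*x^2 + 9*x + 9.
∫_{-1}^{1} of each monomial x^k gives [2/(k+1) if k even, 0 if k odd]. Integrating term-by-term (or equivalently evaluating the antiderivative F(x) = 3*x^5/5 - 3*x^4/4 - 4*x^3 + 9*x^2/2 + 9*x at the endpoints):
  F(1) − F(−1) = 187/20 − (-37/20) = 56/5.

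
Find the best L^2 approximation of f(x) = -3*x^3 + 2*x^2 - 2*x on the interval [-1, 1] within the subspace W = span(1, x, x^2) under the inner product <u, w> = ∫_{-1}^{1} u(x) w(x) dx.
g(x) = 2*x^2 - 19*x/5

The best approximation g ∈ W is the orthogonal projection of f onto W. Writing g = a_0 + a_1 x + a_2 x^2, the coefficients solve the normal equations G · a = b where
  G_{ij} = <φ_i, φ_j> and b_i = <f, φ_i>, with φ_0 = 1, φ_1 = x, φ_2 = x^2.
G =
  [2, 0, 2/3]
  [0, 2/3, 0]
  [2/3, 0, 2/5],
b = (4/3, -38/15, 4/5).
Solving gives a_0 = 0, a_1 = -19/5, a_2 = 2, so
  g(x) = 2*x^2 - 19*x/5.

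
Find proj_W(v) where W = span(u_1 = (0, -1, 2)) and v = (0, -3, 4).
proj_W(v) = (0, -11/5, 22/5)

Set up U = [u_1 | ... | u_1] ∈ R^(3×1). The projector onto W = col(U) is P = U (U^T U)^(-1) U^T.
Compute U^T U =
  [5],
and U^T v = (11).
Solve U^T U · c = U^T v for the coefficients: c = (11/5). The projection is proj_W(v) = U c.
Check: (v - proj_W(v)) · u_1 = 0  (should be 0).
Result: proj_W(v) = (0, -11/5, 22/5).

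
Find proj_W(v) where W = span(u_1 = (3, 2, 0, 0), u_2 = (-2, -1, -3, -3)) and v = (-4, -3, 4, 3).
proj_W(v) = (-934/235, -714/235, 822/235, 822/235)

Set up U = [u_1 | ... | u_2] ∈ R^(4×2). The projector onto W = col(U) is P = U (U^T U)^(-1) U^T.
Compute U^T U =
  [13, -8]
  [-8, 23],
and U^T v = (-18, -10).
Solve U^T U · c = U^T v for the coefficients: c = (-494/235, -274/235). The projection is proj_W(v) = U c.
Check: (v - proj_W(v)) · u_1 = 0  (should be 0).
Check: (v - proj_W(v)) · u_2 = 0  (should be 0).
Result: proj_W(v) = (-934/235, -714/235, 822/235, 822/235).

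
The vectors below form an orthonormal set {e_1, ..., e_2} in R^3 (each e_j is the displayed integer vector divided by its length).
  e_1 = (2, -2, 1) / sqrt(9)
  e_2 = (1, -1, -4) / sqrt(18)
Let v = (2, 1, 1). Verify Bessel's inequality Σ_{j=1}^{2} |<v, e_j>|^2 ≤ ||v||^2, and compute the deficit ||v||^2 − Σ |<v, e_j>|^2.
Σ |<v, e_j>|^2 = 3/2; ||v||^2 = 6; deficit = 9/2

Write each e_j = u_j / sqrt(<u_j, u_j>) where u_j is the displayed integer vector. Then <v, e_j> = <v, u_j> / sqrt(<u_j, u_j>), so |<v, e_j>|^2 = <v, u_j>^2 / <u_j, u_j>.
Coefficients: <v, e_1> = 3/sqrt(9), <v, e_2> = -3/sqrt(18).
Square and sum: Σ |<v, e_j>|^2 = 3/2.
Compute ||v||^2 = v·v = 6.
Deficit = 6 − 3/2 = 9/2 ≥ 0, confirming Bessel's inequality. (The deficit equals ||v − Σ <v,e_j> e_j||^2, the squared distance from v to span{e_j}.)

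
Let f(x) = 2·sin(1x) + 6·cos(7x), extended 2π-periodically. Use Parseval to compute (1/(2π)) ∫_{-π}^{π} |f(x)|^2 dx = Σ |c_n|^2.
Σ |c_n|^2 = 20

Expand |f|^2 and use orthogonality of {sin(nx), cos(mx)} on [-π, π]:
  ∫_{-π}^{π} sin(nx)^2 dx = π, ∫ cos(mx)^2 dx = π, and cross terms integrate to 0.
So ∫_{-π}^{π} f(x)^2 dx = 2^2 · π + 6^2 · π = (4 + 36)π.
Divide by 2π: (4 + 36)/2 = 20.
By Parseval, this equals Σ |c_n|^2.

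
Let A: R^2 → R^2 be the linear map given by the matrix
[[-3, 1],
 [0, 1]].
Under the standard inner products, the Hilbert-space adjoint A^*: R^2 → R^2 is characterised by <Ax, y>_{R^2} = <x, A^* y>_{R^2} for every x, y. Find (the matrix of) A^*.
A^* = A^T =
[[-3, 0],
 [1, 1]]

For real matrices with standard dot products, the defining identity <Ax, y> = <x, A^* y> gives (Ax)^T y = x^T (A^*) y, i.e. x^T A^T y = x^T (A^*) y. Since this holds for all x, y, we must have A^* = A^T. Therefore
A^* =
[[-3, 0],
 [1, 1]].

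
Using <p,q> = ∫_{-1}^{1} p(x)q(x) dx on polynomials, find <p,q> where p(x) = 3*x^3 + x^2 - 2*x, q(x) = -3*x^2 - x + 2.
<p,q> = 4/15

Expand the product: p(x)·q(x) = -9*x^5 - 6*x^4 + 11*x^3 + 4*x^2 - 4*x.
∫_{-1}^{1} of each monomial x^k gives [2/(k+1) if k even, 0 if k odd]. Integrating term-by-term (or equivalently evaluating the antiderivative F(x) = -3*x^6/2 - 6*x^5/5 + 11*x^4/4 + 4*x^3/3 - 2*x^2 at the endpoints):
  F(1) − F(−1) = -37/60 − (-53/60) = 4/15.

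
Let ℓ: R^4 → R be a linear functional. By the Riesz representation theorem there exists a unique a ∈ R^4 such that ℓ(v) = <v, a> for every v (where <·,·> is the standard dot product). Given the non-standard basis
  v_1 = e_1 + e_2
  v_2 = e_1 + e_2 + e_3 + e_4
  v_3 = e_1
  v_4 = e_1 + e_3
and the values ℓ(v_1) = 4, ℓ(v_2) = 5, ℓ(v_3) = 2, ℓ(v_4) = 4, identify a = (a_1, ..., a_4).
a = (2, 2, 2, -1)

Write a = (a_1, ..., a_4) in the standard basis. For each basis vector v_i, ℓ(v_i) = <v_i, a> is a linear equation in the a_j's. Collect the n equations into a matrix system V a = ℓ, where row i of V is v_i (expressed in the standard basis). Since V is invertible (lower-triangular with 1s on the diagonal, up to permutation), solve by back-substitution:
  V =
[[1, 1, 0, 0],
 [1, 1, 1, 1],
 [1, 0, 0, 0],
 [1, 0, 1, 0]]
  V a = (4, 5, 2, 4)
Solving gives a = (2, 2, 2, -1).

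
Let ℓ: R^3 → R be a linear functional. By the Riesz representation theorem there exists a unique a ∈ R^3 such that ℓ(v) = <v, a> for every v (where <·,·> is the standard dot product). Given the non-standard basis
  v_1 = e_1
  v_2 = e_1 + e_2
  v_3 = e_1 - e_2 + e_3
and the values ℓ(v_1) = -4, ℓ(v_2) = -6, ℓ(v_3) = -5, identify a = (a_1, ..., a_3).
a = (-4, -2, -3)

Write a = (a_1, ..., a_3) in the standard basis. For each basis vector v_i, ℓ(v_i) = <v_i, a> is a linear equation in the a_j's. Collect the n equations into a matrix system V a = ℓ, where row i of V is v_i (expressed in the standard basis). Since V is invertible (lower-triangular with 1s on the diagonal, up to permutation), solve by back-substitution:
  V =
[[1, 0, 0],
 [1, 1, 0],
 [1, -1, 1]]
  V a = (-4, -6, -5)
Solving gives a = (-4, -2, -3).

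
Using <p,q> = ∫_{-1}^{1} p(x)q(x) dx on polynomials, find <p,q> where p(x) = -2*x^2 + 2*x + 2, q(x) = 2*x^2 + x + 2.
<p,q> = 116/15

Expand the product: p(x)·q(x) = -4*x^4 + 2*x^3 + 2*x^2 + 6*x + 4.
∫_{-1}^{1} of each monomial x^k gives [2/(k+1) if k even, 0 if k odd]. Integrating term-by-term (or equivalently evaluating the antiderivative F(x) = -4*x^5/5 + x^4/2 + 2*x^3/3 + 3*x^2 + 4*x at the endpoints):
  F(1) − F(−1) = 221/30 − (-11/30) = 116/15.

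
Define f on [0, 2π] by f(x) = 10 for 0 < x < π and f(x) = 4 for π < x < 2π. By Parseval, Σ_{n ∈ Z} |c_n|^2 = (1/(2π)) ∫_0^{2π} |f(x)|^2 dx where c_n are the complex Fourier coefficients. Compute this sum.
Σ |c_n|^2 = 58

Parseval equates the L^2 energy of f (normalised by 1/(2π)) with the ℓ^2 sum of its Fourier coefficients: (1/(2π)) ∫_0^{2π} |f|^2 = Σ |c_n|^2.
Compute the left side: (1/(2π)) [∫_0^π 10^2 dx + ∫_π^{2π} 4^2 dx] = (1/(2π)) · (100π + 16π) = (100 + 16)/2 = 58.
So Σ_{n ∈ Z} |c_n|^2 = 58.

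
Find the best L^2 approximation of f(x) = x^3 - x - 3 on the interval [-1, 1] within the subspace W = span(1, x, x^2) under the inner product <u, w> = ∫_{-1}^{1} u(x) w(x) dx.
g(x) = -2*x/5 - 3

The best approximation g ∈ W is the orthogonal projection of f onto W. Writing g = a_0 + a_1 x + a_2 x^2, the coefficients solve the normal equations G · a = b where
  G_{ij} = <φ_i, φ_j> and b_i = <f, φ_i>, with φ_0 = 1, φ_1 = x, φ_2 = x^2.
G =
  [2, 0, 2/3]
  [0, 2/3, 0]
  [2/3, 0, 2/5],
b = (-6, -4/15, -2).
Solving gives a_0 = -3, a_1 = -2/5, a_2 = 0, so
  g(x) = -2*x/5 - 3.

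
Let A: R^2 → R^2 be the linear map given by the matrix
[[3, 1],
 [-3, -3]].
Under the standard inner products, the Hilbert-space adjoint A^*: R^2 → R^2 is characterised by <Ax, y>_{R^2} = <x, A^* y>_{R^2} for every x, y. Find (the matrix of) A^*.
A^* = A^T =
[[3, -3],
 [1, -3]]

For real matrices with standard dot products, the defining identity <Ax, y> = <x, A^* y> gives (Ax)^T y = x^T (A^*) y, i.e. x^T A^T y = x^T (A^*) y. Since this holds for all x, y, we must have A^* = A^T. Therefore
A^* =
[[3, -3],
 [1, -3]].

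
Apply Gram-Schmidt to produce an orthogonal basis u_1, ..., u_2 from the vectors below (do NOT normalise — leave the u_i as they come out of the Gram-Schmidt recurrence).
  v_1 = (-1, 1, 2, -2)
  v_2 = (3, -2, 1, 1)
Orthogonal basis:
  u_1 = (-1, 1, 2, -2)
  u_2 = (5/2, -3/2, 2, 0)

Apply the Gram-Schmidt recurrence
  u_1 = v_1
  u_i = v_i − Σ_{j<i} ((v_i · u_j) / (u_j · u_j)) · u_j.

Step by step this gives:
  u_1 = (-1, 1, 2, -2)
  u_2 = (5/2, -3/2, 2, 0)

Orthogonality check:
  u_2 · u_1 = 0 (should be 0)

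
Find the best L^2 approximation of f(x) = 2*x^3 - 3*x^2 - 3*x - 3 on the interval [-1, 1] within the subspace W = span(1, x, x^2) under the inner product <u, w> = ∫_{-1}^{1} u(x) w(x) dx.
g(x) = -3*x^2 - 9*x/5 - 3

The best approximation g ∈ W is the orthogonal projection of f onto W. Writing g = a_0 + a_1 x + a_2 x^2, the coefficients solve the normal equations G · a = b where
  G_{ij} = <φ_i, φ_j> and b_i = <f, φ_i>, with φ_0 = 1, φ_1 = x, φ_2 = x^2.
G =
  [2, 0, 2/3]
  [0, 2/3, 0]
  [2/3, 0, 2/5],
b = (-8, -6/5, -16/5).
Solving gives a_0 = -3, a_1 = -9/5, a_2 = -3, so
  g(x) = -3*x^2 - 9*x/5 - 3.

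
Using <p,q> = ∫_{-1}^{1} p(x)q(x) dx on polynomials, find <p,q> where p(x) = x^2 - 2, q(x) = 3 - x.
<p,q> = -10

Expand the product: p(x)·q(x) = -x^3 + 3*x^2 + 2*x - 6.
∫_{-1}^{1} of each monomial x^k gives [2/(k+1) if k even, 0 if k odd]. Integrating term-by-term (or equivalently evaluating the antiderivative F(x) = -x^4/4 + x^3 + x^2 - 6*x at the endpoints):
  F(1) − F(−1) = -17/4 − (23/4) = -10.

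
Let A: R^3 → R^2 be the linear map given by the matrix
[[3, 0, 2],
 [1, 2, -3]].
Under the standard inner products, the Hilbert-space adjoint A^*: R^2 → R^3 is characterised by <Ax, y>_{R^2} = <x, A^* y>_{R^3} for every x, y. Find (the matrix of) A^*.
A^* = A^T =
[[3, 1],
 [0, 2],
 [2, -3]]

For real matrices with standard dot products, the defining identity <Ax, y> = <x, A^* y> gives (Ax)^T y = x^T (A^*) y, i.e. x^T A^T y = x^T (A^*) y. Since this holds for all x, y, we must have A^* = A^T. Therefore
A^* =
[[3, 1],
 [0, 2],
 [2, -3]].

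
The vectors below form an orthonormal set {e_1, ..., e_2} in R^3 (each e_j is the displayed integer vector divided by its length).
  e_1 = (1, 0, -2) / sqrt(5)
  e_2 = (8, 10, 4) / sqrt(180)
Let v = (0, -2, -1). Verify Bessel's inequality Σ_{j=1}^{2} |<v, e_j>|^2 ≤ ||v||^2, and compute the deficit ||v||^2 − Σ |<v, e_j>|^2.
Σ |<v, e_j>|^2 = 4; ||v||^2 = 5; deficit = 1

Write each e_j = u_j / sqrt(<u_j, u_j>) where u_j is the displayed integer vector. Then <v, e_j> = <v, u_j> / sqrt(<u_j, u_j>), so |<v, e_j>|^2 = <v, u_j>^2 / <u_j, u_j>.
Coefficients: <v, e_1> = 2/sqrt(5), <v, e_2> = -24/sqrt(180).
Square and sum: Σ |<v, e_j>|^2 = 4.
Compute ||v||^2 = v·v = 5.
Deficit = 5 − 4 = 1 ≥ 0, confirming Bessel's inequality. (The deficit equals ||v − Σ <v,e_j> e_j||^2, the squared distance from v to span{e_j}.)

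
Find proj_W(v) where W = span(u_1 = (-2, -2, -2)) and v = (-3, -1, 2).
proj_W(v) = (-2/3, -2/3, -2/3)

Set up U = [u_1 | ... | u_1] ∈ R^(3×1). The projector onto W = col(U) is P = U (U^T U)^(-1) U^T.
Compute U^T U =
  [12],
and U^T v = (4).
Solve U^T U · c = U^T v for the coefficients: c = (1/3). The projection is proj_W(v) = U c.
Check: (v - proj_W(v)) · u_1 = 0  (should be 0).
Result: proj_W(v) = (-2/3, -2/3, -2/3).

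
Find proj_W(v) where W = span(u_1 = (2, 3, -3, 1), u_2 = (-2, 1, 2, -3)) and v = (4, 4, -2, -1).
proj_W(v) = (265/157, 1335/314, -465/157, -5/314)

Set up U = [u_1 | ... | u_2] ∈ R^(4×2). The projector onto W = col(U) is P = U (U^T U)^(-1) U^T.
Compute U^T U =
  [23, -10]
  [-10, 18],
and U^T v = (25, -5).
Solve U^T U · c = U^T v for the coefficients: c = (200/157, 135/314). The projection is proj_W(v) = U c.
Check: (v - proj_W(v)) · u_1 = 0  (should be 0).
Check: (v - proj_W(v)) · u_2 = 0  (should be 0).
Result: proj_W(v) = (265/157, 1335/314, -465/157, -5/314).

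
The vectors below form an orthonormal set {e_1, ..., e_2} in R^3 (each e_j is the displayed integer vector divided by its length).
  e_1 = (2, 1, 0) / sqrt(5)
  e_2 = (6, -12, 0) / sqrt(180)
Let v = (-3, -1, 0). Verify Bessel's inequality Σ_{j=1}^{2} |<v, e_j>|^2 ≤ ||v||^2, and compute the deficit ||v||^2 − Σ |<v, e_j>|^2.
Σ |<v, e_j>|^2 = 10; ||v||^2 = 10; deficit = 0

Write each e_j = u_j / sqrt(<u_j, u_j>) where u_j is the displayed integer vector. Then <v, e_j> = <v, u_j> / sqrt(<u_j, u_j>), so |<v, e_j>|^2 = <v, u_j>^2 / <u_j, u_j>.
Coefficients: <v, e_1> = -7/sqrt(5), <v, e_2> = -6/sqrt(180).
Square and sum: Σ |<v, e_j>|^2 = 10.
Compute ||v||^2 = v·v = 10.
Deficit = 10 − 10 = 0 ≥ 0, confirming Bessel's inequality. (The deficit equals ||v − Σ <v,e_j> e_j||^2, the squared distance from v to span{e_j}.)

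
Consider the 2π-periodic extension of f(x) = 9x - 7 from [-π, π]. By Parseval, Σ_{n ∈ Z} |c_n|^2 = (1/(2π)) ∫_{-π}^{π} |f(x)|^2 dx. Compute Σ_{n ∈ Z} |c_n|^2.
Σ |c_n|^2 = 27π^2 + 49

Expand and integrate term by term over [-π, π]:
  ∫ (9x)^2 dx = 81·(2π^3/3); ∫ 2·9·(-7)·x dx = 0 (odd integrand); ∫ (-7)^2 dx = 49·2π.
So (1/(2π)) ∫_{-π}^{π} (9x - 7)^2 dx = 81π^2/3 + 49 = 27π^2 + 49.
Parseval ⇒ Σ |c_n|^2 = 27π^2 + 49.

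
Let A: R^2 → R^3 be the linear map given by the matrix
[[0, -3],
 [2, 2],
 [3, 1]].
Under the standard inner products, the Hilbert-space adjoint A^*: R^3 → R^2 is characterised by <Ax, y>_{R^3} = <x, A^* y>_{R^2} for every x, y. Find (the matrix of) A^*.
A^* = A^T =
[[0, 2, 3],
 [-3, 2, 1]]

For real matrices with standard dot products, the defining identity <Ax, y> = <x, A^* y> gives (Ax)^T y = x^T (A^*) y, i.e. x^T A^T y = x^T (A^*) y. Since this holds for all x, y, we must have A^* = A^T. Therefore
A^* =
[[0, 2, 3],
 [-3, 2, 1]].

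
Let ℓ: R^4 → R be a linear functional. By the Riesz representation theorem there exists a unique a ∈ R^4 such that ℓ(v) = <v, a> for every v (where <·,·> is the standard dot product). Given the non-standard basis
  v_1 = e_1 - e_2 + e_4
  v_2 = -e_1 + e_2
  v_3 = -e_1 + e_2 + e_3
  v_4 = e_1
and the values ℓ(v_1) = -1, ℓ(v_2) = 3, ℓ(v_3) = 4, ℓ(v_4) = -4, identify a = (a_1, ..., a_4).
a = (-4, -1, 1, 2)

Write a = (a_1, ..., a_4) in the standard basis. For each basis vector v_i, ℓ(v_i) = <v_i, a> is a linear equation in the a_j's. Collect the n equations into a matrix system V a = ℓ, where row i of V is v_i (expressed in the standard basis). Since V is invertible (lower-triangular with 1s on the diagonal, up to permutation), solve by back-substitution:
  V =
[[1, -1, 0, 1],
 [-1, 1, 0, 0],
 [-1, 1, 1, 0],
 [1, 0, 0, 0]]
  V a = (-1, 3, 4, -4)
Solving gives a = (-4, -1, 1, 2).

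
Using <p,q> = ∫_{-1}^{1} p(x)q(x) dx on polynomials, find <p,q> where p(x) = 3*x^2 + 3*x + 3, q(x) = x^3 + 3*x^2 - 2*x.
<p,q> = 34/5

Expand the product: p(x)·q(x) = 3*x^5 + 12*x^4 + 6*x^3 + 3*x^2 - 6*x.
∫_{-1}^{1} of each monomial x^k gives [2/(k+1) if k even, 0 if k odd]. Integrating term-by-term (or equivalently evaluating the antiderivative F(x) = x^6/2 + 12*x^5/5 + 3*x^4/2 + x^3 - 3*x^2 at the endpoints):
  F(1) − F(−1) = 12/5 − (-22/5) = 34/5.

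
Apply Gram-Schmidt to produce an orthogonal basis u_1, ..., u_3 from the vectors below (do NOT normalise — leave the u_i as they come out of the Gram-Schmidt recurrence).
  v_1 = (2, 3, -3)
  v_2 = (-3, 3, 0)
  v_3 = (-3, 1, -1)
Orthogonal basis:
  u_1 = (2, 3, -3)
  u_2 = (-36/11, 57/22, 9/22)
  u_3 = (-33/43, -33/43, -55/43)

Apply the Gram-Schmidt recurrence
  u_1 = v_1
  u_i = v_i − Σ_{j<i} ((v_i · u_j) / (u_j · u_j)) · u_j.

Step by step this gives:
  u_1 = (2, 3, -3)
  u_2 = (-36/11, 57/22, 9/22)
  u_3 = (-33/43, -33/43, -55/43)

Orthogonality check:
  u_2 · u_1 = 0 (should be 0)
  u_3 · u_1 = 0 (should be 0)
  u_3 · u_2 = 0 (should be 0)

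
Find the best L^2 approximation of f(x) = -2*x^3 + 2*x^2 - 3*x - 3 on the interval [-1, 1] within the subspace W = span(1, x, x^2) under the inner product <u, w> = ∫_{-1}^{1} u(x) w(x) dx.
g(x) = 2*x^2 - 21*x/5 - 3

The best approximation g ∈ W is the orthogonal projection of f onto W. Writing g = a_0 + a_1 x + a_2 x^2, the coefficients solve the normal equations G · a = b where
  G_{ij} = <φ_i, φ_j> and b_i = <f, φ_i>, with φ_0 = 1, φ_1 = x, φ_2 = x^2.
G =
  [2, 0, 2/3]
  [0, 2/3, 0]
  [2/3, 0, 2/5],
b = (-14/3, -14/5, -6/5).
Solving gives a_0 = -3, a_1 = -21/5, a_2 = 2, so
  g(x) = 2*x^2 - 21*x/5 - 3.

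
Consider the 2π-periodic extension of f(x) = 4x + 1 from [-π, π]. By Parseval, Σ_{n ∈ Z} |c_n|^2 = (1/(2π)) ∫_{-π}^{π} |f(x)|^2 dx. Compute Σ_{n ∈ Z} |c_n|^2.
Σ |c_n|^2 = 16π^2/3 + 1

Expand and integrate term by term over [-π, π]:
  ∫ (4x)^2 dx = 16·(2π^3/3); ∫ 2·4·(1)·x dx = 0 (odd integrand); ∫ 1^2 dx = 1·2π.
So (1/(2π)) ∫_{-π}^{π} (4x + 1)^2 dx = 16π^2/3 + 1 = 16π^2/3 + 1.
Parseval ⇒ Σ |c_n|^2 = 16π^2/3 + 1.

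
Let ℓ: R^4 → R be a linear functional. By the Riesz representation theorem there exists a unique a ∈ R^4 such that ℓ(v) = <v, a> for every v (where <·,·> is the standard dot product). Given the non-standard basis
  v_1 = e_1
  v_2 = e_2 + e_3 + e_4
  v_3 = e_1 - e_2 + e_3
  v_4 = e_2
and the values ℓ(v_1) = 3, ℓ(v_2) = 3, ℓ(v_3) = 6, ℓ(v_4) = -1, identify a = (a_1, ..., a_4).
a = (3, -1, 2, 2)

Write a = (a_1, ..., a_4) in the standard basis. For each basis vector v_i, ℓ(v_i) = <v_i, a> is a linear equation in the a_j's. Collect the n equations into a matrix system V a = ℓ, where row i of V is v_i (expressed in the standard basis). Since V is invertible (lower-triangular with 1s on the diagonal, up to permutation), solve by back-substitution:
  V =
[[1, 0, 0, 0],
 [0, 1, 1, 1],
 [1, -1, 1, 0],
 [0, 1, 0, 0]]
  V a = (3, 3, 6, -1)
Solving gives a = (3, -1, 2, 2).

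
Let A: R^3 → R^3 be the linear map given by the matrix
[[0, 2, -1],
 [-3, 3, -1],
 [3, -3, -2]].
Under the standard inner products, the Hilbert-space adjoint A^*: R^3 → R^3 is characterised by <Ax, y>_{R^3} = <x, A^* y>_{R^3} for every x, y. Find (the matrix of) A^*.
A^* = A^T =
[[0, -3, 3],
 [2, 3, -3],
 [-1, -1, -2]]

For real matrices with standard dot products, the defining identity <Ax, y> = <x, A^* y> gives (Ax)^T y = x^T (A^*) y, i.e. x^T A^T y = x^T (A^*) y. Since this holds for all x, y, we must have A^* = A^T. Therefore
A^* =
[[0, -3, 3],
 [2, 3, -3],
 [-1, -1, -2]].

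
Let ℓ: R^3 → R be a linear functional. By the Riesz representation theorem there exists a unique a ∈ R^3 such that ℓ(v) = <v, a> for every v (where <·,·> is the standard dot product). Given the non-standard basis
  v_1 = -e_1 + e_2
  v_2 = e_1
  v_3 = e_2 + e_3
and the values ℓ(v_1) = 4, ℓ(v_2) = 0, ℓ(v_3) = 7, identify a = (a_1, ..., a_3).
a = (0, 4, 3)

Write a = (a_1, ..., a_3) in the standard basis. For each basis vector v_i, ℓ(v_i) = <v_i, a> is a linear equation in the a_j's. Collect the n equations into a matrix system V a = ℓ, where row i of V is v_i (expressed in the standard basis). Since V is invertible (lower-triangular with 1s on the diagonal, up to permutation), solve by back-substitution:
  V =
[[-1, 1, 0],
 [1, 0, 0],
 [0, 1, 1]]
  V a = (4, 0, 7)
Solving gives a = (0, 4, 3).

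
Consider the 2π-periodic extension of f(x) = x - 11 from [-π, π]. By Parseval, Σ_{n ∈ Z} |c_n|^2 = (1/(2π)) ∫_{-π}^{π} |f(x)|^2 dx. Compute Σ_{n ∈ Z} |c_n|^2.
Σ |c_n|^2 = π^2/3 + 121

Expand and integrate term by term over [-π, π]:
  ∫ (x)^2 dx = 1·(2π^3/3); ∫ 2·1·(-11)·x dx = 0 (odd integrand); ∫ (-11)^2 dx = 121·2π.
So (1/(2π)) ∫_{-π}^{π} (x - 11)^2 dx = 1π^2/3 + 121 = π^2/3 + 121.
Parseval ⇒ Σ |c_n|^2 = π^2/3 + 121.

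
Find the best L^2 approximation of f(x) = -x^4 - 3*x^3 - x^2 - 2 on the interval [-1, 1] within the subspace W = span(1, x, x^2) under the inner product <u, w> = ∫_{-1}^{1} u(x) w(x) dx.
g(x) = -13*x^2/7 - 9*x/5 - 67/35

The best approximation g ∈ W is the orthogonal projection of f onto W. Writing g = a_0 + a_1 x + a_2 x^2, the coefficients solve the normal equations G · a = b where
  G_{ij} = <φ_i, φ_j> and b_i = <f, φ_i>, with φ_0 = 1, φ_1 = x, φ_2 = x^2.
G =
  [2, 0, 2/3]
  [0, 2/3, 0]
  [2/3, 0, 2/5],
b = (-76/15, -6/5, -212/105).
Solving gives a_0 = -67/35, a_1 = -9/5, a_2 = -13/7, so
  g(x) = -13*x^2/7 - 9*x/5 - 67/35.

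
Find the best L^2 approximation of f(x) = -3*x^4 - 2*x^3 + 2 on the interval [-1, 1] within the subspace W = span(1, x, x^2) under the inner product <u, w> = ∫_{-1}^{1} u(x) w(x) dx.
g(x) = -18*x^2/7 - 6*x/5 + 79/35

The best approximation g ∈ W is the orthogonal projection of f onto W. Writing g = a_0 + a_1 x + a_2 x^2, the coefficients solve the normal equations G · a = b where
  G_{ij} = <φ_i, φ_j> and b_i = <f, φ_i>, with φ_0 = 1, φ_1 = x, φ_2 = x^2.
G =
  [2, 0, 2/3]
  [0, 2/3, 0]
  [2/3, 0, 2/5],
b = (14/5, -4/5, 10/21).
Solving gives a_0 = 79/35, a_1 = -6/5, a_2 = -18/7, so
  g(x) = -18*x^2/7 - 6*x/5 + 79/35.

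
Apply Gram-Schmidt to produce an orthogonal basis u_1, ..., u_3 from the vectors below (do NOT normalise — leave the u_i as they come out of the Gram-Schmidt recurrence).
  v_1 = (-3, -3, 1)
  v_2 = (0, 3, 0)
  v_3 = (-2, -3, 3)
Orthogonal basis:
  u_1 = (-3, -3, 1)
  u_2 = (-27/19, 30/19, 9/19)
  u_3 = (7/10, 0, 21/10)

Apply the Gram-Schmidt recurrence
  u_1 = v_1
  u_i = v_i − Σ_{j<i} ((v_i · u_j) / (u_j · u_j)) · u_j.

Step by step this gives:
  u_1 = (-3, -3, 1)
  u_2 = (-27/19, 30/19, 9/19)
  u_3 = (7/10, 0, 21/10)

Orthogonality check:
  u_2 · u_1 = 0 (should be 0)
  u_3 · u_1 = 0 (should be 0)
  u_3 · u_2 = 0 (should be 0)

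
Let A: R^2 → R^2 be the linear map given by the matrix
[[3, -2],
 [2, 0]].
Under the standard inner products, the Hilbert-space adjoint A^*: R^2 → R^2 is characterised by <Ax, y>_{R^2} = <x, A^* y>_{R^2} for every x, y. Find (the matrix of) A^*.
A^* = A^T =
[[3, 2],
 [-2, 0]]

For real matrices with standard dot products, the defining identity <Ax, y> = <x, A^* y> gives (Ax)^T y = x^T (A^*) y, i.e. x^T A^T y = x^T (A^*) y. Since this holds for all x, y, we must have A^* = A^T. Therefore
A^* =
[[3, 2],
 [-2, 0]].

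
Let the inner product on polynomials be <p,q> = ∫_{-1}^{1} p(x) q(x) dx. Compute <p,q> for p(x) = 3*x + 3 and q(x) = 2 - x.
<p,q> = 10

Expand the product: p(x)·q(x) = -3*x^2 + 3*x + 6.
∫_{-1}^{1} of each monomial x^k gives [2/(k+1) if k even, 0 if k odd]. Integrating term-by-term (or equivalently evaluating the antiderivative F(x) = -x^3 + 3*x^2/2 + 6*x at the endpoints):
  F(1) − F(−1) = 13/2 − (-7/2) = 10.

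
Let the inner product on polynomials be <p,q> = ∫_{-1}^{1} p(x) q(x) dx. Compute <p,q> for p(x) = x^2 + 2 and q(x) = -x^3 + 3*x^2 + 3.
<p,q> = 96/5

Expand the product: p(x)·q(x) = -x^5 + 3*x^4 - 2*x^3 + 9*x^2 + 6.
∫_{-1}^{1} of each monomial x^k gives [2/(k+1) if k even, 0 if k odd]. Integrating term-by-term (or equivalently evaluating the antiderivative F(x) = -x^6/6 + 3*x^5/5 - x^4/2 + 3*x^3 + 6*x at the endpoints):
  F(1) − F(−1) = 134/15 − (-154/15) = 96/5.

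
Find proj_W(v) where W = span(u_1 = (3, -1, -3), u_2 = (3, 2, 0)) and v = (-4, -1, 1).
proj_W(v) = (-42/11, -14/11, 14/11)

Set up U = [u_1 | ... | u_2] ∈ R^(3×2). The projector onto W = col(U) is P = U (U^T U)^(-1) U^T.
Compute U^T U =
  [19, 7]
  [7, 13],
and U^T v = (-14, -14).
Solve U^T U · c = U^T v for the coefficients: c = (-14/33, -28/33). The projection is proj_W(v) = U c.
Check: (v - proj_W(v)) · u_1 = 0  (should be 0).
Check: (v - proj_W(v)) · u_2 = 0  (should be 0).
Result: proj_W(v) = (-42/11, -14/11, 14/11).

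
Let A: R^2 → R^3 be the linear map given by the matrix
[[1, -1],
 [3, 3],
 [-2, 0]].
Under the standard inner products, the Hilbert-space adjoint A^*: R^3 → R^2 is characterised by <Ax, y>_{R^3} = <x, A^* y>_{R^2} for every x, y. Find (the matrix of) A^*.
A^* = A^T =
[[1, 3, -2],
 [-1, 3, 0]]

For real matrices with standard dot products, the defining identity <Ax, y> = <x, A^* y> gives (Ax)^T y = x^T (A^*) y, i.e. x^T A^T y = x^T (A^*) y. Since this holds for all x, y, we must have A^* = A^T. Therefore
A^* =
[[1, 3, -2],
 [-1, 3, 0]].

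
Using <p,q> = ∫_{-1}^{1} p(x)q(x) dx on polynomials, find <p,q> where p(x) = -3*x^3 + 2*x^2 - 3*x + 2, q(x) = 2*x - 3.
<p,q> = -112/5

Expand the product: p(x)·q(x) = -6*x^4 + 13*x^3 - 12*x^2 + 13*x - 6.
∫_{-1}^{1} of each monomial x^k gives [2/(k+1) if k even, 0 if k odd]. Integrating term-by-term (or equivalently evaluating the antiderivative F(x) = -6*x^5/5 + 13*x^4/4 - 4*x^3 + 13*x^2/2 - 6*x at the endpoints):
  F(1) − F(−1) = -29/20 − (419/20) = -112/5.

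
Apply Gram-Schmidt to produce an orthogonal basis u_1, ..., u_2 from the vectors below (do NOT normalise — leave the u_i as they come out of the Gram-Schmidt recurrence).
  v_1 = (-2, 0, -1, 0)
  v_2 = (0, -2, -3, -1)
Orthogonal basis:
  u_1 = (-2, 0, -1, 0)
  u_2 = (6/5, -2, -12/5, -1)

Apply the Gram-Schmidt recurrence
  u_1 = v_1
  u_i = v_i − Σ_{j<i} ((v_i · u_j) / (u_j · u_j)) · u_j.

Step by step this gives:
  u_1 = (-2, 0, -1, 0)
  u_2 = (6/5, -2, -12/5, -1)

Orthogonality check:
  u_2 · u_1 = 0 (should be 0)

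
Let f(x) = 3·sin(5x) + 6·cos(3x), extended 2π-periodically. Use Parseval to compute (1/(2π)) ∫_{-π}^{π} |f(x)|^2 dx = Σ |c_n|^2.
Σ |c_n|^2 = 45/2

Expand |f|^2 and use orthogonality of {sin(nx), cos(mx)} on [-π, π]:
  ∫_{-π}^{π} sin(nx)^2 dx = π, ∫ cos(mx)^2 dx = π, and cross terms integrate to 0.
So ∫_{-π}^{π} f(x)^2 dx = 3^2 · π + 6^2 · π = (9 + 36)π.
Divide by 2π: (9 + 36)/2 = 45/2.
By Parseval, this equals Σ |c_n|^2.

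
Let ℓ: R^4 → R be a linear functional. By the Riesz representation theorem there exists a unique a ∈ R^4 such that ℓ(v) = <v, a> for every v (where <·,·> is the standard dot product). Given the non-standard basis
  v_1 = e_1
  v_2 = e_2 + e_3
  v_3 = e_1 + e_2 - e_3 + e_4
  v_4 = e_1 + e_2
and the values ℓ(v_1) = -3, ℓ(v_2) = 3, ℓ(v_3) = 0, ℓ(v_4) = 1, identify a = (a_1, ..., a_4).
a = (-3, 4, -1, -2)

Write a = (a_1, ..., a_4) in the standard basis. For each basis vector v_i, ℓ(v_i) = <v_i, a> is a linear equation in the a_j's. Collect the n equations into a matrix system V a = ℓ, where row i of V is v_i (expressed in the standard basis). Since V is invertible (lower-triangular with 1s on the diagonal, up to permutation), solve by back-substitution:
  V =
[[1, 0, 0, 0],
 [0, 1, 1, 0],
 [1, 1, -1, 1],
 [1, 1, 0, 0]]
  V a = (-3, 3, 0, 1)
Solving gives a = (-3, 4, -1, -2).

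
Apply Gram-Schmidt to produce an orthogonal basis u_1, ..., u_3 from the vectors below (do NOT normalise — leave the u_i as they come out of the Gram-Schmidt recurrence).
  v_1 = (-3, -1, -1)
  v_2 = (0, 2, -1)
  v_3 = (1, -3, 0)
Orthogonal basis:
  u_1 = (-3, -1, -1)
  u_2 = (-3/11, 21/11, -12/11)
  u_3 = (2/3, -2/3, -4/3)

Apply the Gram-Schmidt recurrence
  u_1 = v_1
  u_i = v_i − Σ_{j<i} ((v_i · u_j) / (u_j · u_j)) · u_j.

Step by step this gives:
  u_1 = (-3, -1, -1)
  u_2 = (-3/11, 21/11, -12/11)
  u_3 = (2/3, -2/3, -4/3)

Orthogonality check:
  u_2 · u_1 = 0 (should be 0)
  u_3 · u_1 = 0 (should be 0)
  u_3 · u_2 = 0 (should be 0)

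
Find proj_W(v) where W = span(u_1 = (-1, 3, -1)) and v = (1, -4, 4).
proj_W(v) = (17/11, -51/11, 17/11)

Set up U = [u_1 | ... | u_1] ∈ R^(3×1). The projector onto W = col(U) is P = U (U^T U)^(-1) U^T.
Compute U^T U =
  [11],
and U^T v = (-17).
Solve U^T U · c = U^T v for the coefficients: c = (-17/11). The projection is proj_W(v) = U c.
Check: (v - proj_W(v)) · u_1 = 0  (should be 0).
Result: proj_W(v) = (17/11, -51/11, 17/11).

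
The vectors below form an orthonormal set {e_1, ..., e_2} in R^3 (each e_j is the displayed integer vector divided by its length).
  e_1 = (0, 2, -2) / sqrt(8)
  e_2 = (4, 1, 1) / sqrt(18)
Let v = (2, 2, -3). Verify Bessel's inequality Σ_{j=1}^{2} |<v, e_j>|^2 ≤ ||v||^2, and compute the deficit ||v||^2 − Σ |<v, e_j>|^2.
Σ |<v, e_j>|^2 = 137/9; ||v||^2 = 17; deficit = 16/9

Write each e_j = u_j / sqrt(<u_j, u_j>) where u_j is the displayed integer vector. Then <v, e_j> = <v, u_j> / sqrt(<u_j, u_j>), so |<v, e_j>|^2 = <v, u_j>^2 / <u_j, u_j>.
Coefficients: <v, e_1> = 10/sqrt(8), <v, e_2> = 7/sqrt(18).
Square and sum: Σ |<v, e_j>|^2 = 137/9.
Compute ||v||^2 = v·v = 17.
Deficit = 17 − 137/9 = 16/9 ≥ 0, confirming Bessel's inequality. (The deficit equals ||v − Σ <v,e_j> e_j||^2, the squared distance from v to span{e_j}.)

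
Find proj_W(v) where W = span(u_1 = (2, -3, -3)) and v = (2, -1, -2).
proj_W(v) = (13/11, -39/22, -39/22)

Set up U = [u_1 | ... | u_1] ∈ R^(3×1). The projector onto W = col(U) is P = U (U^T U)^(-1) U^T.
Compute U^T U =
  [22],
and U^T v = (13).
Solve U^T U · c = U^T v for the coefficients: c = (13/22). The projection is proj_W(v) = U c.
Check: (v - proj_W(v)) · u_1 = 0  (should be 0).
Result: proj_W(v) = (13/11, -39/22, -39/22).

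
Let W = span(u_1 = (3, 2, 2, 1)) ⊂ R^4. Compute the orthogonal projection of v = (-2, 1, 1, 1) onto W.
proj_W(v) = (-1/6, -1/9, -1/9, -1/18)

Set up U = [u_1 | ... | u_1] ∈ R^(4×1). The projector onto W = col(U) is P = U (U^T U)^(-1) U^T.
Compute U^T U =
  [18],
and U^T v = (-1).
Solve U^T U · c = U^T v for the coefficients: c = (-1/18). The projection is proj_W(v) = U c.
Check: (v - proj_W(v)) · u_1 = 0  (should be 0).
Result: proj_W(v) = (-1/6, -1/9, -1/9, -1/18).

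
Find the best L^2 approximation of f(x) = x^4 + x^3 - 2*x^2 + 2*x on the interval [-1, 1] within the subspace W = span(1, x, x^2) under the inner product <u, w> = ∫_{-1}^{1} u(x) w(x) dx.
g(x) = -8*x^2/7 + 13*x/5 - 3/35

The best approximation g ∈ W is the orthogonal projection of f onto W. Writing g = a_0 + a_1 x + a_2 x^2, the coefficients solve the normal equations G · a = b where
  G_{ij} = <φ_i, φ_j> and b_i = <f, φ_i>, with φ_0 = 1, φ_1 = x, φ_2 = x^2.
G =
  [2, 0, 2/3]
  [0, 2/3, 0]
  [2/3, 0, 2/5],
b = (-14/15, 26/15, -18/35).
Solving gives a_0 = -3/35, a_1 = 13/5, a_2 = -8/7, so
  g(x) = -8*x^2/7 + 13*x/5 - 3/35.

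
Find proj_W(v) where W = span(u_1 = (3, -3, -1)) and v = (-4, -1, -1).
proj_W(v) = (-24/19, 24/19, 8/19)

Set up U = [u_1 | ... | u_1] ∈ R^(3×1). The projector onto W = col(U) is P = U (U^T U)^(-1) U^T.
Compute U^T U =
  [19],
and U^T v = (-8).
Solve U^T U · c = U^T v for the coefficients: c = (-8/19). The projection is proj_W(v) = U c.
Check: (v - proj_W(v)) · u_1 = 0  (should be 0).
Result: proj_W(v) = (-24/19, 24/19, 8/19).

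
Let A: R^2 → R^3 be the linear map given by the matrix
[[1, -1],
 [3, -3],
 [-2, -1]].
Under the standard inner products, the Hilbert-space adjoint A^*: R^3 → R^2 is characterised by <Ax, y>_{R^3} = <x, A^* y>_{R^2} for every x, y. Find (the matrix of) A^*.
A^* = A^T =
[[1, 3, -2],
 [-1, -3, -1]]

For real matrices with standard dot products, the defining identity <Ax, y> = <x, A^* y> gives (Ax)^T y = x^T (A^*) y, i.e. x^T A^T y = x^T (A^*) y. Since this holds for all x, y, we must have A^* = A^T. Therefore
A^* =
[[1, 3, -2],
 [-1, -3, -1]].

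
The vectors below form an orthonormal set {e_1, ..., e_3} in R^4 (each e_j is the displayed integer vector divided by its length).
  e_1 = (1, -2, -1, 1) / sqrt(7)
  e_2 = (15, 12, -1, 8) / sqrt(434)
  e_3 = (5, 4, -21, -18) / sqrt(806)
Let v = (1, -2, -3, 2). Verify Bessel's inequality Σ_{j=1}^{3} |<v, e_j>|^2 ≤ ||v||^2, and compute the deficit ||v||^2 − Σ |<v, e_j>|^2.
Σ |<v, e_j>|^2 = 198/13; ||v||^2 = 18; deficit = 36/13

Write each e_j = u_j / sqrt(<u_j, u_j>) where u_j is the displayed integer vector. Then <v, e_j> = <v, u_j> / sqrt(<u_j, u_j>), so |<v, e_j>|^2 = <v, u_j>^2 / <u_j, u_j>.
Coefficients: <v, e_1> = 10/sqrt(7), <v, e_2> = 10/sqrt(434), <v, e_3> = 24/sqrt(806).
Square and sum: Σ |<v, e_j>|^2 = 198/13.
Compute ||v||^2 = v·v = 18.
Deficit = 18 − 198/13 = 36/13 ≥ 0, confirming Bessel's inequality. (The deficit equals ||v − Σ <v,e_j> e_j||^2, the squared distance from v to span{e_j}.)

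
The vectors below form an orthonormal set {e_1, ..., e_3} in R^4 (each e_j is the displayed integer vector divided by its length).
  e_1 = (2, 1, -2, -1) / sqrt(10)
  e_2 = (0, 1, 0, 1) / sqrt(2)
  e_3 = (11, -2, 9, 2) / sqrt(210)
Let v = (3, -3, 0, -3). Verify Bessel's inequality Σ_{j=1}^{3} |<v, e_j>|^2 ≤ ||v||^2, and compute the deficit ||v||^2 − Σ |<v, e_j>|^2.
Σ |<v, e_j>|^2 = 375/14; ||v||^2 = 27; deficit = 3/14

Write each e_j = u_j / sqrt(<u_j, u_j>) where u_j is the displayed integer vector. Then <v, e_j> = <v, u_j> / sqrt(<u_j, u_j>), so |<v, e_j>|^2 = <v, u_j>^2 / <u_j, u_j>.
Coefficients: <v, e_1> = 6/sqrt(10), <v, e_2> = -6/sqrt(2), <v, e_3> = 33/sqrt(210).
Square and sum: Σ |<v, e_j>|^2 = 375/14.
Compute ||v||^2 = v·v = 27.
Deficit = 27 − 375/14 = 3/14 ≥ 0, confirming Bessel's inequality. (The deficit equals ||v − Σ <v,e_j> e_j||^2, the squared distance from v to span{e_j}.)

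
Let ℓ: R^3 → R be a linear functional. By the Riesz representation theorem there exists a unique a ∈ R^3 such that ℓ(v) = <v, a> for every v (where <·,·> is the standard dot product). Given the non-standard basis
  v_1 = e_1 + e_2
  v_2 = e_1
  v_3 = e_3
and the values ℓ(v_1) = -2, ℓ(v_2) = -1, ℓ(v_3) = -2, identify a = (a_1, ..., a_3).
a = (-1, -1, -2)

Write a = (a_1, ..., a_3) in the standard basis. For each basis vector v_i, ℓ(v_i) = <v_i, a> is a linear equation in the a_j's. Collect the n equations into a matrix system V a = ℓ, where row i of V is v_i (expressed in the standard basis). Since V is invertible (lower-triangular with 1s on the diagonal, up to permutation), solve by back-substitution:
  V =
[[1, 1, 0],
 [1, 0, 0],
 [0, 0, 1]]
  V a = (-2, -1, -2)
Solving gives a = (-1, -1, -2).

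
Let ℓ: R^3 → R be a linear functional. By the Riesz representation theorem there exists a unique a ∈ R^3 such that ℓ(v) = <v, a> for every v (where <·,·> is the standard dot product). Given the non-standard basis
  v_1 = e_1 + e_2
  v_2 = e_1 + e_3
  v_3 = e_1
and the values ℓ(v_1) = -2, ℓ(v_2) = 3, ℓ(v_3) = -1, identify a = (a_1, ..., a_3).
a = (-1, -1, 4)

Write a = (a_1, ..., a_3) in the standard basis. For each basis vector v_i, ℓ(v_i) = <v_i, a> is a linear equation in the a_j's. Collect the n equations into a matrix system V a = ℓ, where row i of V is v_i (expressed in the standard basis). Since V is invertible (lower-triangular with 1s on the diagonal, up to permutation), solve by back-substitution:
  V =
[[1, 1, 0],
 [1, 0, 1],
 [1, 0, 0]]
  V a = (-2, 3, -1)
Solving gives a = (-1, -1, 4).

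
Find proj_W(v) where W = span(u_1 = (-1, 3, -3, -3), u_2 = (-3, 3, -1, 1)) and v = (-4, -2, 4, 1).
proj_W(v) = (-61/52, -33/52, 105/52, 177/52)

Set up U = [u_1 | ... | u_2] ∈ R^(4×2). The projector onto W = col(U) is P = U (U^T U)^(-1) U^T.
Compute U^T U =
  [28, 12]
  [12, 20],
and U^T v = (-17, 3).
Solve U^T U · c = U^T v for the coefficients: c = (-47/52, 9/13). The projection is proj_W(v) = U c.
Check: (v - proj_W(v)) · u_1 = 0  (should be 0).
Check: (v - proj_W(v)) · u_2 = 0  (should be 0).
Result: proj_W(v) = (-61/52, -33/52, 105/52, 177/52).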